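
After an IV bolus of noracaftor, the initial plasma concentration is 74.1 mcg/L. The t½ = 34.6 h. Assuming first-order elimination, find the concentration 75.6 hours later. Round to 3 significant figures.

16.3 mcg/L

k = ln 2 / 34.6 = 0.02003 h⁻¹
75.6 h is 2.185 half-lives, so C = 74.1 × (1/2)^2.185 = 74.1 × 0.2199 ≈ 16.3 mcg/L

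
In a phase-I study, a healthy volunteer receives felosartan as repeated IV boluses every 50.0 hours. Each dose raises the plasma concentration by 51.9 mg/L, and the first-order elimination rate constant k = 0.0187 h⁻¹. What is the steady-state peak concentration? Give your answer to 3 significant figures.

Fraction remaining after one interval: e^(−kτ) = e^(−0.01870 × 50.0) = 0.3926
R = 1 / (1 − 0.3926) = 1.646
Css,max = 51.9 × 1.646 ≈ 85.4 mg/L

85.4 mg/L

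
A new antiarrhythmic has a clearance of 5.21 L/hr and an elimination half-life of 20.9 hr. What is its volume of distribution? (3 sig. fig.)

157 L

k = ln 2 / t½ = ln 2 / 20.9 = 0.03316 hr⁻¹
V = CL / k = 5.21 / 0.03316 ≈ 157 L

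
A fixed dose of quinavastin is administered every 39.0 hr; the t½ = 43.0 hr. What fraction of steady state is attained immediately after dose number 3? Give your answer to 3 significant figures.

0.848

k = ln 2 / 43.0 = 0.01612 hr⁻¹
f_n = 1 − e^(−nkτ) = 1 − e^(−3 × 0.01612 × 39.0) = 1 − e^(−1.886) = 1 − 0.1517 ≈ 0.848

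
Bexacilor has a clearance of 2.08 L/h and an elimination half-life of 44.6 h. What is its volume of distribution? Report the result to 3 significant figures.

134 L

k = ln 2 / t½ = ln 2 / 44.6 = 0.01554 h⁻¹
V = CL / k = 2.08 / 0.01554 ≈ 134 L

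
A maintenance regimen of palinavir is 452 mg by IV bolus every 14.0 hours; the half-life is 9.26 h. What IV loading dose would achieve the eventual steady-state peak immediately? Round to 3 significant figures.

696 mg

k = ln 2 / 9.26 = 0.07485 h⁻¹
Accumulation ratio R = 1 / (1 − e^(−kτ)) = 1 / (1 − e^(−0.07485×14.0)) = 1 / (1 − 0.3507) = 1.540
Loading dose = maintenance dose × R = 452 × 1.540 ≈ 696 mg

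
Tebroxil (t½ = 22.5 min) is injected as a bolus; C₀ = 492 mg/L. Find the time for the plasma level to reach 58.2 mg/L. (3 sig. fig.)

69.3 minutes

k = ln 2 / 22.5 = 0.03081 min⁻¹
C(t) = C₀ e^(−kt)  ⇒  t = ln(C₀/C) / k
t = ln(492/58.2) / 0.03081 = 2.135 / 0.03081 ≈ 69.3 minutes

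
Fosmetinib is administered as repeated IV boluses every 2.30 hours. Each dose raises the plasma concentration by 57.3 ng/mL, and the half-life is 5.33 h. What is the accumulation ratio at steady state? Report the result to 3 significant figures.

3.87

k = ln 2 / 5.33 = 0.1300 h⁻¹
Fraction remaining after one interval: e^(−kτ) = e^(−0.1300 × 2.30) = 0.7415
R = 1 / (1 − 0.7415) = 1 / 0.2585 ≈ 3.87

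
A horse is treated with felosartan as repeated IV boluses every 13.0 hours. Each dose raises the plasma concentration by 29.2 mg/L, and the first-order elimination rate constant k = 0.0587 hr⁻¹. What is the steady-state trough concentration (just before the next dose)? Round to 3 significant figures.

Fraction remaining after one interval: e^(−kτ) = e^(−0.05870 × 13.0) = 0.4662
R = 1 / (1 − 0.4662) = 1.873
Css,max = 29.2 × 1.873 = 54.70 mg/L
Css,min = Css,max × e^(−kτ) = 54.70 × 0.4662 ≈ 25.5 mg/L

25.5 mg/L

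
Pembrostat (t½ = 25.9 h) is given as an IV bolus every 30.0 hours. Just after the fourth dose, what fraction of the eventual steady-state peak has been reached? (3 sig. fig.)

k = ln 2 / 25.9 = 0.02676 h⁻¹
f_n = 1 − e^(−nkτ) = 1 − e^(−4 × 0.02676 × 30.0) = 1 − e^(−3.211) = 1 − 0.04030 ≈ 0.960

0.960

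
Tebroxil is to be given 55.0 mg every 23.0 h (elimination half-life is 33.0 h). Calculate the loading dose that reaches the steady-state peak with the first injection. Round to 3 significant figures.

k = ln 2 / 33.0 = 0.02100 h⁻¹
Accumulation ratio R = 1 / (1 − e^(−kτ)) = 1 / (1 − e^(−0.02100×23.0)) = 1 / (1 − 0.6169) = 2.610
Loading dose = maintenance dose × R = 55.0 × 2.610 ≈ 144 mg

144 mg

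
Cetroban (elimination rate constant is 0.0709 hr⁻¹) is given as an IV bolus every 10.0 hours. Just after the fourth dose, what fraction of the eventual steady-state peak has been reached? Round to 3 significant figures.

0.941

f_n = 1 − e^(−nkτ) = 1 − e^(−4 × 0.07090 × 10.0) = 1 − e^(−2.836) = 1 − 0.05866 ≈ 0.941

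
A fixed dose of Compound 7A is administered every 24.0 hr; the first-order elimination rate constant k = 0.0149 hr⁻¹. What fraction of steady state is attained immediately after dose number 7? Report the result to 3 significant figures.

f_n = 1 − e^(−nkτ) = 1 − e^(−7 × 0.01490 × 24.0) = 1 − e^(−2.503) = 1 − 0.08182 ≈ 0.918

0.918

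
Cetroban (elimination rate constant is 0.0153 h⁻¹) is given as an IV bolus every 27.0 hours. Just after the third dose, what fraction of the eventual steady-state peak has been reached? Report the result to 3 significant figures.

0.710

f_n = 1 − e^(−nkτ) = 1 − e^(−3 × 0.01530 × 27.0) = 1 − e^(−1.239) = 1 − 0.2896 ≈ 0.710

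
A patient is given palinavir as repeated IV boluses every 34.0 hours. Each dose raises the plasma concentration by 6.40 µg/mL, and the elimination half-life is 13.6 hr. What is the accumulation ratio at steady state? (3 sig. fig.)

1.21

k = ln 2 / 13.6 = 0.05097 hr⁻¹
Fraction remaining after one interval: e^(−kτ) = e^(−0.05097 × 34.0) = 0.1768
R = 1 / (1 − 0.1768) = 1 / 0.8232 ≈ 1.21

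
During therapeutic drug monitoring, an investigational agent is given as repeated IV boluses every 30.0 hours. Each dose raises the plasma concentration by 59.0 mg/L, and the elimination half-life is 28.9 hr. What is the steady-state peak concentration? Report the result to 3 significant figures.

115 mg/L

k = ln 2 / 28.9 = 0.02398 hr⁻¹
Fraction remaining after one interval: e^(−kτ) = e^(−0.02398 × 30.0) = 0.4870
R = 1 / (1 − 0.4870) = 1.949
Css,max = 59.0 × 1.949 ≈ 115 mg/L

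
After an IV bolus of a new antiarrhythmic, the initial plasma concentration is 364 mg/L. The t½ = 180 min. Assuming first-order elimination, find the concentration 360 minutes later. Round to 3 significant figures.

k = ln 2 / 180 = 0.003851 min⁻¹
360 min is 2.000 half-lives, so C = 364 × (1/2)^2.000 = 364 × 0.2500 ≈ 91.0 mg/L

91.0 mg/L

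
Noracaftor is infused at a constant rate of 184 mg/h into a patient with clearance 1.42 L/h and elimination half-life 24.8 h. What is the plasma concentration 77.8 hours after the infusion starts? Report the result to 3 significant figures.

115 mg/L

Css = rate / CL = 184 / 1.42 = 129.6 mg/L
k = ln 2 / 24.8 = 0.02795 h⁻¹
C(t) = Css (1 − e^(−kt)) = 129.6 × (1 − e^(−2.174)) = 129.6 × 0.8863 ≈ 115 mg/L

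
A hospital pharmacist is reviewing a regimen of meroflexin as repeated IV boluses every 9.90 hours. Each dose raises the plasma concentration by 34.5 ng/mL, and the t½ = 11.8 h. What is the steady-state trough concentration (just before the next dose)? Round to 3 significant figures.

k = ln 2 / 11.8 = 0.05874 h⁻¹
Fraction remaining after one interval: e^(−kτ) = e^(−0.05874 × 9.90) = 0.5590
R = 1 / (1 − 0.5590) = 2.268
Css,max = 34.5 × 2.268 = 78.24 ng/mL
Css,min = Css,max × e^(−kτ) = 78.24 × 0.5590 ≈ 43.7 ng/mL

43.7 ng/mL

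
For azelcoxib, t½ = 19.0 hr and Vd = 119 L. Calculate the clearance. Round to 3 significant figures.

4.34 L/hr

k = ln 2 / t½ = ln 2 / 19.0 = 0.03648 hr⁻¹
CL = k · V = 0.03648 × 119 ≈ 4.34 L/hr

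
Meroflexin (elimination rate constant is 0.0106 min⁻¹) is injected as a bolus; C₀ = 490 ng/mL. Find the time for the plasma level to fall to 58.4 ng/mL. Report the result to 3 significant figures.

C(t) = C₀ e^(−kt)  ⇒  t = ln(C₀/C) / k
t = ln(490/58.4) / 0.01060 = 2.127 / 0.01060 ≈ 201 minutes

201 minutes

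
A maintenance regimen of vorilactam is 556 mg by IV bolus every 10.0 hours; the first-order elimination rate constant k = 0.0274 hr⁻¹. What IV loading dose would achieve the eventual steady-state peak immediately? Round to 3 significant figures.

Accumulation ratio R = 1 / (1 − e^(−kτ)) = 1 / (1 − e^(−0.02740×10.0)) = 1 / (1 − 0.7603) = 4.172
Loading dose = maintenance dose × R = 556 × 4.172 ≈ 2320 mg

2320 mg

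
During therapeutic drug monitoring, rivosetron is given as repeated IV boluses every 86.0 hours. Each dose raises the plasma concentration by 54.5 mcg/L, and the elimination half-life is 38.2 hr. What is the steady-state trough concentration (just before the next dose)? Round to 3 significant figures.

k = ln 2 / 38.2 = 0.01815 hr⁻¹
Fraction remaining after one interval: e^(−kτ) = e^(−0.01815 × 86.0) = 0.2100
R = 1 / (1 − 0.2100) = 1.266
Css,max = 54.5 × 1.266 = 68.99 mcg/L
Css,min = Css,max × e^(−kτ) = 68.99 × 0.2100 ≈ 14.5 mcg/L

14.5 mcg/L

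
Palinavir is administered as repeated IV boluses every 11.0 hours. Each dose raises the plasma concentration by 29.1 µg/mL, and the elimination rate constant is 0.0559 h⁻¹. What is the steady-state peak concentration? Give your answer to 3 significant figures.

63.4 µg/mL

Fraction remaining after one interval: e^(−kτ) = e^(−0.05590 × 11.0) = 0.5407
R = 1 / (1 − 0.5407) = 2.177
Css,max = 29.1 × 2.177 ≈ 63.4 µg/mL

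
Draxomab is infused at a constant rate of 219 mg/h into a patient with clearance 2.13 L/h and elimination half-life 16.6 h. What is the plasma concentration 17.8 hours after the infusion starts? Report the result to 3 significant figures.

Css = rate / CL = 219 / 2.13 = 102.8 µg/mL
k = ln 2 / 16.6 = 0.04176 h⁻¹
C(t) = Css (1 − e^(−kt)) = 102.8 × (1 − e^(−0.7433)) = 102.8 × 0.5244 ≈ 53.9 µg/mL

53.9 µg/mL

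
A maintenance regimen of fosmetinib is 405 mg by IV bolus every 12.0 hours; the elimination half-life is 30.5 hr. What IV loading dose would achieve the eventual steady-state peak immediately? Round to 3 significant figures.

k = ln 2 / 30.5 = 0.02273 hr⁻¹
Accumulation ratio R = 1 / (1 − e^(−kτ)) = 1 / (1 − e^(−0.02273×12.0)) = 1 / (1 − 0.7613) = 4.190
Loading dose = maintenance dose × R = 405 × 4.190 ≈ 1700 mg

1700 mg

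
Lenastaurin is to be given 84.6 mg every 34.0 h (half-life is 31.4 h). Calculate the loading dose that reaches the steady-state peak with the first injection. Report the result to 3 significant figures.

k = ln 2 / 31.4 = 0.02207 h⁻¹
Accumulation ratio R = 1 / (1 − e^(−kτ)) = 1 / (1 − e^(−0.02207×34.0)) = 1 / (1 − 0.4721) = 1.894
Loading dose = maintenance dose × R = 84.6 × 1.894 ≈ 160 mg

160 mg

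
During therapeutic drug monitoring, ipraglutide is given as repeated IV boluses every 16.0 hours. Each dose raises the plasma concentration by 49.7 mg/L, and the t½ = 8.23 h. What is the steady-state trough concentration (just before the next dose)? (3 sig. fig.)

k = ln 2 / 8.23 = 0.08422 h⁻¹
Fraction remaining after one interval: e^(−kτ) = e^(−0.08422 × 16.0) = 0.2599
R = 1 / (1 − 0.2599) = 1.351
Css,max = 49.7 × 1.351 = 67.15 mg/L
Css,min = Css,max × e^(−kτ) = 67.15 × 0.2599 ≈ 17.5 mg/L

17.5 mg/L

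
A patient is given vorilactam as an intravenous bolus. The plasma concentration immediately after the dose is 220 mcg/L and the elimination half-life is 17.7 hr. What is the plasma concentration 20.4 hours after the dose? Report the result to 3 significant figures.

99.0 mcg/L

k = ln 2 / 17.7 = 0.03916 hr⁻¹
C(t) = C₀ e^(−kt) = 220 × e^(−0.03916 × 20.4) = 220 × e^(−0.7989) = 220 × 0.4498 ≈ 99.0 mcg/L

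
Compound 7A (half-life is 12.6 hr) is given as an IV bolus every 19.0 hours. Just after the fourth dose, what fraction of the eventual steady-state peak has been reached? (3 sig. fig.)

k = ln 2 / 12.6 = 0.05501 hr⁻¹
f_n = 1 − e^(−nkτ) = 1 − e^(−4 × 0.05501 × 19.0) = 1 − e^(−4.181) = 1 − 0.01528 ≈ 0.985

0.985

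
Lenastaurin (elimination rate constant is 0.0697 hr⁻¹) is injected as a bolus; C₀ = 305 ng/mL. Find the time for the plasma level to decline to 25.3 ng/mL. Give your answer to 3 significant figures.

C(t) = C₀ e^(−kt)  ⇒  t = ln(C₀/C) / k
t = ln(305/25.3) / 0.06970 = 2.490 / 0.06970 ≈ 35.7 hours

35.7 hours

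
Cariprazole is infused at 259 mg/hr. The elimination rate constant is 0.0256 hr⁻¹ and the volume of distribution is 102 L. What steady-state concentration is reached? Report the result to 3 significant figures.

CL = k · V = 0.0256 × 102 = 2.611 L/hr
Css = rate / CL = 259 / 2.611 ≈ 99.2 mg/L

99.2 mg/L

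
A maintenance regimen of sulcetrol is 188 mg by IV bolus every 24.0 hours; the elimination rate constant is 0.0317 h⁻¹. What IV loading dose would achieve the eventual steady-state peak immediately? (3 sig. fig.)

Accumulation ratio R = 1 / (1 − e^(−kτ)) = 1 / (1 − e^(−0.03170×24.0)) = 1 / (1 − 0.4673) = 1.877
Loading dose = maintenance dose × R = 188 × 1.877 ≈ 353 mg

353 mg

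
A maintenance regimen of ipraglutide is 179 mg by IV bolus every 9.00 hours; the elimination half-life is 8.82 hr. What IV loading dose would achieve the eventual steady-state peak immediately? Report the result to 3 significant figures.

k = ln 2 / 8.82 = 0.07859 hr⁻¹
Accumulation ratio R = 1 / (1 − e^(−kτ)) = 1 / (1 − e^(−0.07859×9.00)) = 1 / (1 − 0.4930) = 1.972
Loading dose = maintenance dose × R = 179 × 1.972 ≈ 353 mg

353 mg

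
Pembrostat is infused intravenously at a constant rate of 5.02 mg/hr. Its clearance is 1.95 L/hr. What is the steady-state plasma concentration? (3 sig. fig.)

2.57 mg/L

Css = infusion rate / CL = 5.02 / 1.95 ≈ 2.57 mg/L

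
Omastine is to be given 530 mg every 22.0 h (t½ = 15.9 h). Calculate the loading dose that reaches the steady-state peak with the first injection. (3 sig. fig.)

859 mg

k = ln 2 / 15.9 = 0.04359 h⁻¹
Accumulation ratio R = 1 / (1 − e^(−kτ)) = 1 / (1 − e^(−0.04359×22.0)) = 1 / (1 − 0.3832) = 1.621
Loading dose = maintenance dose × R = 530 × 1.621 ≈ 859 mg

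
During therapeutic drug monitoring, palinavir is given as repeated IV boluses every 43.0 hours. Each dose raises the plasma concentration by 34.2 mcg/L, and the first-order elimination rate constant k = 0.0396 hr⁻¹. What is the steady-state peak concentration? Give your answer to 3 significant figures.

41.8 mcg/L

Fraction remaining after one interval: e^(−kτ) = e^(−0.03960 × 43.0) = 0.1822
R = 1 / (1 − 0.1822) = 1.223
Css,max = 34.2 × 1.223 ≈ 41.8 mcg/L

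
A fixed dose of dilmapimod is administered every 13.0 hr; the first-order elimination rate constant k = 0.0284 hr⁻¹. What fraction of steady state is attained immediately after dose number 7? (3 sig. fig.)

f_n = 1 − e^(−nkτ) = 1 − e^(−7 × 0.02840 × 13.0) = 1 − e^(−2.584) = 1 − 0.07544 ≈ 0.925

0.925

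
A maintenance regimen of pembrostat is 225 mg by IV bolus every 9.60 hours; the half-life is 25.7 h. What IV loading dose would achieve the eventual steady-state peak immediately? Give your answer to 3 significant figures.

k = ln 2 / 25.7 = 0.02697 h⁻¹
Accumulation ratio R = 1 / (1 − e^(−kτ)) = 1 / (1 − e^(−0.02697×9.60)) = 1 / (1 − 0.7719) = 4.384
Loading dose = maintenance dose × R = 225 × 4.384 ≈ 986 mg

986 mg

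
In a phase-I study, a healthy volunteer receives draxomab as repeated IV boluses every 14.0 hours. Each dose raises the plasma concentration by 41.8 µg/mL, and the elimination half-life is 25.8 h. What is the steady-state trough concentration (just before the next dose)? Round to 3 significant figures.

91.5 µg/mL

k = ln 2 / 25.8 = 0.02687 h⁻¹
Fraction remaining after one interval: e^(−kτ) = e^(−0.02687 × 14.0) = 0.6865
R = 1 / (1 − 0.6865) = 3.190
Css,max = 41.8 × 3.190 = 133.3 µg/mL
Css,min = Css,max × e^(−kτ) = 133.3 × 0.6865 ≈ 91.5 µg/mL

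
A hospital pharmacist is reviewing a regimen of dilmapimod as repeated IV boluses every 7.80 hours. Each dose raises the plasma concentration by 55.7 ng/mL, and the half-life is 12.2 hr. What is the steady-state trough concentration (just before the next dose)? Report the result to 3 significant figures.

99.9 ng/mL

k = ln 2 / 12.2 = 0.05682 hr⁻¹
Fraction remaining after one interval: e^(−kτ) = e^(−0.05682 × 7.80) = 0.6420
R = 1 / (1 − 0.6420) = 2.793
Css,max = 55.7 × 2.793 = 155.6 ng/mL
Css,min = Css,max × e^(−kτ) = 155.6 × 0.6420 ≈ 99.9 ng/mL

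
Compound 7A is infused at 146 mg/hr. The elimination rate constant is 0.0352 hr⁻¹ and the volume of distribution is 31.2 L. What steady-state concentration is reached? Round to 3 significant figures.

133 µg/mL

CL = k · V = 0.0352 × 31.2 = 1.098 L/hr
Css = rate / CL = 146 / 1.098 ≈ 133 µg/mL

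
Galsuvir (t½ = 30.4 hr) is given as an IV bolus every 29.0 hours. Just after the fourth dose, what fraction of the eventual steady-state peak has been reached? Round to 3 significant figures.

k = ln 2 / 30.4 = 0.02280 hr⁻¹
f_n = 1 − e^(−nkτ) = 1 − e^(−4 × 0.02280 × 29.0) = 1 − e^(−2.645) = 1 − 0.07101 ≈ 0.929

0.929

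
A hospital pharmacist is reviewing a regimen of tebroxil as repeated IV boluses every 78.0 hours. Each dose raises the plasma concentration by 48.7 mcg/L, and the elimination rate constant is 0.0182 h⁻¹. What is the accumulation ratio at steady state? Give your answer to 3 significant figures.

1.32

Fraction remaining after one interval: e^(−kτ) = e^(−0.01820 × 78.0) = 0.2418
R = 1 / (1 − 0.2418) = 1 / 0.7582 ≈ 1.32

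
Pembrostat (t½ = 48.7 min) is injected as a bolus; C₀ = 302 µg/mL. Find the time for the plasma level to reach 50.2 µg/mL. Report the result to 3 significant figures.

126 minutes

k = ln 2 / 48.7 = 0.01423 min⁻¹
C(t) = C₀ e^(−kt)  ⇒  t = ln(C₀/C) / k
t = ln(302/50.2) / 0.01423 = 1.794 / 0.01423 ≈ 126 minutes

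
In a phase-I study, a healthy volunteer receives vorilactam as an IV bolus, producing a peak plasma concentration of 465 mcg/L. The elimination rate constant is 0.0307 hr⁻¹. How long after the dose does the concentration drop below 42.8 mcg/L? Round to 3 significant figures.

C(t) = C₀ e^(−kt)  ⇒  t = ln(C₀/C) / k
t = ln(465/42.8) / 0.03070 = 2.385 / 0.03070 ≈ 77.7 hours

77.7 hours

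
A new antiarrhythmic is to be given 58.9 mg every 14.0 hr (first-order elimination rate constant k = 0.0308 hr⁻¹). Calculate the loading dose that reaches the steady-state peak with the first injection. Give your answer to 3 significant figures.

168 mg

Accumulation ratio R = 1 / (1 − e^(−kτ)) = 1 / (1 − e^(−0.03080×14.0)) = 1 / (1 − 0.6497) = 2.855
Loading dose = maintenance dose × R = 58.9 × 2.855 ≈ 168 mg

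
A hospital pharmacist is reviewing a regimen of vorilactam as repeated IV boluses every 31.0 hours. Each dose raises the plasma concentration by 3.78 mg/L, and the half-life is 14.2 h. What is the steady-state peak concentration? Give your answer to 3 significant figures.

k = ln 2 / 14.2 = 0.04881 h⁻¹
Fraction remaining after one interval: e^(−kτ) = e^(−0.04881 × 31.0) = 0.2202
R = 1 / (1 − 0.2202) = 1.282
Css,max = 3.78 × 1.282 ≈ 4.85 mg/L

4.85 mg/L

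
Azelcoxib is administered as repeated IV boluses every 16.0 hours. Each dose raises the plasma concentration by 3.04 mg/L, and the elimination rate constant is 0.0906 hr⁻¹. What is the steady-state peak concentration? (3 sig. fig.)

3.97 mg/L

Fraction remaining after one interval: e^(−kτ) = e^(−0.09060 × 16.0) = 0.2347
R = 1 / (1 − 0.2347) = 1.307
Css,max = 3.04 × 1.307 ≈ 3.97 mg/L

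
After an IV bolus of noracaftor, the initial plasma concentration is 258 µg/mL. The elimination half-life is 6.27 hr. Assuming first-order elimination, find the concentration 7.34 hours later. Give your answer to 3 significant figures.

115 µg/mL

k = ln 2 / 6.27 = 0.1105 hr⁻¹
C(t) = C₀ e^(−kt) = 258 × e^(−0.1105 × 7.34) = 258 × e^(−0.8114) = 258 × 0.4442 ≈ 115 µg/mL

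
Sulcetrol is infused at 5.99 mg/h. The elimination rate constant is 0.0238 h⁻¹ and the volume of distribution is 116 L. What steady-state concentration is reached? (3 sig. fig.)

2.17 µg/mL

CL = k · V = 0.0238 × 116 = 2.761 L/h
Css = rate / CL = 5.99 / 2.761 ≈ 2.17 µg/mL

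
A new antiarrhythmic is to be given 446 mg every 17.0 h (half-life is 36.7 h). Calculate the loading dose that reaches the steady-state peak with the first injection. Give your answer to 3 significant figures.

k = ln 2 / 36.7 = 0.01889 h⁻¹
Accumulation ratio R = 1 / (1 − e^(−kτ)) = 1 / (1 − e^(−0.01889×17.0)) = 1 / (1 − 0.7254) = 3.641
Loading dose = maintenance dose × R = 446 × 3.641 ≈ 1620 mg

1620 mg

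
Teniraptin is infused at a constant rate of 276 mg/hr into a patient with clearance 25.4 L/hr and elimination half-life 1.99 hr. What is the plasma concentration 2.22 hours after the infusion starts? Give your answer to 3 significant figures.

Css = rate / CL = 276 / 25.4 = 10.87 mg/L
k = ln 2 / 1.99 = 0.3483 hr⁻¹
C(t) = Css (1 − e^(−kt)) = 10.87 × (1 − e^(−0.7733)) = 10.87 × 0.5385 ≈ 5.85 mg/L

5.85 mg/L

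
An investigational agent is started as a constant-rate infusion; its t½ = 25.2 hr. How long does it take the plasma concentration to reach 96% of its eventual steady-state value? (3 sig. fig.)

117 hours

k = ln 2 / 25.2 = 0.02751 hr⁻¹
f = 1 − e^(−kt)  ⇒  t = −ln(1 − f) / k
t = −ln(1 − 0.96) / 0.02751 = 3.219 / 0.02751 ≈ 117 hours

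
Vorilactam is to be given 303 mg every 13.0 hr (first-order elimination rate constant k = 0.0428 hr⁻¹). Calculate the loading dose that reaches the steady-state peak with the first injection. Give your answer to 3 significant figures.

710 mg

Accumulation ratio R = 1 / (1 − e^(−kτ)) = 1 / (1 − e^(−0.04280×13.0)) = 1 / (1 − 0.5733) = 2.343
Loading dose = maintenance dose × R = 303 × 2.343 ≈ 710 mg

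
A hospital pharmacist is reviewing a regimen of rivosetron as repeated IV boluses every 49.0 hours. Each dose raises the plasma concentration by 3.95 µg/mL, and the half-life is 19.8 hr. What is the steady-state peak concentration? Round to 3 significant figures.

k = ln 2 / 19.8 = 0.03501 hr⁻¹
Fraction remaining after one interval: e^(−kτ) = e^(−0.03501 × 49.0) = 0.1799
R = 1 / (1 − 0.1799) = 1.219
Css,max = 3.95 × 1.219 ≈ 4.82 µg/mL

4.82 µg/mL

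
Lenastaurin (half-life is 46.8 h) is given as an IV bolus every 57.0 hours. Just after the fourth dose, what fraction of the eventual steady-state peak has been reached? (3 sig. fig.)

k = ln 2 / 46.8 = 0.01481 h⁻¹
f_n = 1 − e^(−nkτ) = 1 − e^(−4 × 0.01481 × 57.0) = 1 − e^(−3.377) = 1 − 0.03415 ≈ 0.966

0.966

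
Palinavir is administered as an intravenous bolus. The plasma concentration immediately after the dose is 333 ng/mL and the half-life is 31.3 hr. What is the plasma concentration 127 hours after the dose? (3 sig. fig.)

k = ln 2 / 31.3 = 0.02215 hr⁻¹
127 hr is 4.058 half-lives, so C = 333 × (1/2)^4.058 = 333 × 0.06006 ≈ 20.0 ng/mL

20.0 ng/mL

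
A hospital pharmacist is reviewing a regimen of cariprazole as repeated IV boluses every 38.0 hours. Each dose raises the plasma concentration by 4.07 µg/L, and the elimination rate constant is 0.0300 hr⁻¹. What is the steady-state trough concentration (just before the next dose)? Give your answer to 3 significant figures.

1.91 µg/L

Fraction remaining after one interval: e^(−kτ) = e^(−0.03000 × 38.0) = 0.3198
R = 1 / (1 − 0.3198) = 1.470
Css,max = 4.07 × 1.470 = 5.984 µg/L
Css,min = Css,max × e^(−kτ) = 5.984 × 0.3198 ≈ 1.91 µg/L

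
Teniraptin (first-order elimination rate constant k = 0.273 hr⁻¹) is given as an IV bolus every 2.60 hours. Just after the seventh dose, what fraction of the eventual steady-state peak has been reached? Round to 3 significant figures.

0.993

f_n = 1 − e^(−nkτ) = 1 − e^(−7 × 0.2730 × 2.60) = 1 − e^(−4.969) = 1 − 0.006953 ≈ 0.993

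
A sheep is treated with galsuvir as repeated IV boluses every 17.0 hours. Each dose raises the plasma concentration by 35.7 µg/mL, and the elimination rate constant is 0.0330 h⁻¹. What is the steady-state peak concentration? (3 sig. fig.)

Fraction remaining after one interval: e^(−kτ) = e^(−0.03300 × 17.0) = 0.5706
R = 1 / (1 − 0.5706) = 2.329
Css,max = 35.7 × 2.329 ≈ 83.1 µg/mL

83.1 µg/mL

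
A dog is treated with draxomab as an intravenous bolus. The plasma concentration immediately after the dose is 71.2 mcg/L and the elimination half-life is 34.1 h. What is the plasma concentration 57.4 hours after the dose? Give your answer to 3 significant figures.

22.2 mcg/L

k = ln 2 / 34.1 = 0.02033 h⁻¹
57.4 h is 1.683 half-lives, so C = 71.2 × (1/2)^1.683 = 71.2 × 0.3114 ≈ 22.2 mcg/L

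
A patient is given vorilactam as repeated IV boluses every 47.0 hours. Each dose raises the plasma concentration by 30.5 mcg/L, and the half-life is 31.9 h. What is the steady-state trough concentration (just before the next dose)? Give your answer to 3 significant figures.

17.2 mcg/L

k = ln 2 / 31.9 = 0.02173 h⁻¹
Fraction remaining after one interval: e^(−kτ) = e^(−0.02173 × 47.0) = 0.3601
R = 1 / (1 − 0.3601) = 1.563
Css,max = 30.5 × 1.563 = 47.67 mcg/L
Css,min = Css,max × e^(−kτ) = 47.67 × 0.3601 ≈ 17.2 mcg/L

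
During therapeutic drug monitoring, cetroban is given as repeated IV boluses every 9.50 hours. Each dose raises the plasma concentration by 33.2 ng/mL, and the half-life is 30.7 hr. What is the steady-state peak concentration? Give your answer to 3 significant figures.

k = ln 2 / 30.7 = 0.02258 hr⁻¹
Fraction remaining after one interval: e^(−kτ) = e^(−0.02258 × 9.50) = 0.8070
R = 1 / (1 − 0.8070) = 5.180
Css,max = 33.2 × 5.180 ≈ 172 ng/mL

172 ng/mL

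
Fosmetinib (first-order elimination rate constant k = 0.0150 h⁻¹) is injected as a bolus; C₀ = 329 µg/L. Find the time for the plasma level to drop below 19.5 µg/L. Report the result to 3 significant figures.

C(t) = C₀ e^(−kt)  ⇒  t = ln(C₀/C) / k
t = ln(329/19.5) / 0.01500 = 2.826 / 0.01500 ≈ 188 hours

188 hours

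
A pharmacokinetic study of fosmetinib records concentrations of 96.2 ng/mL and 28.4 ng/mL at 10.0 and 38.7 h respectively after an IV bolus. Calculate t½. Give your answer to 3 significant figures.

k = ln(C₁/C₂) / (t₂ − t₁) = ln(96.2/28.4) / (38.7 − 10.0)
  = 1.220 / 28.70 = 0.04251 h⁻¹
t½ = ln 2 / k = ln 2 / 0.04251 ≈ 16.3 hours

16.3 hours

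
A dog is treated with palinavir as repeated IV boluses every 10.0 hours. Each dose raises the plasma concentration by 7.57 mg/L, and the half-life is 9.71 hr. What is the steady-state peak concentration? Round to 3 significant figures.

14.8 mg/L

k = ln 2 / 9.71 = 0.07138 hr⁻¹
Fraction remaining after one interval: e^(−kτ) = e^(−0.07138 × 10.0) = 0.4898
R = 1 / (1 − 0.4898) = 1.960
Css,max = 7.57 × 1.960 ≈ 14.8 mg/L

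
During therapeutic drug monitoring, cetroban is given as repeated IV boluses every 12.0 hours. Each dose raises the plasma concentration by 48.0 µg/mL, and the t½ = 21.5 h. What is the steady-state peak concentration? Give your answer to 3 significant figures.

k = ln 2 / 21.5 = 0.03224 h⁻¹
Fraction remaining after one interval: e^(−kτ) = e^(−0.03224 × 12.0) = 0.6792
R = 1 / (1 − 0.6792) = 3.117
Css,max = 48.0 × 3.117 ≈ 150 µg/mL

150 µg/mL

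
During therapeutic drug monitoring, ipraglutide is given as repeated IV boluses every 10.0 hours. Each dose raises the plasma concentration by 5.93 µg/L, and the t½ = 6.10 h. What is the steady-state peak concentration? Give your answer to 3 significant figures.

8.73 µg/L

k = ln 2 / 6.10 = 0.1136 h⁻¹
Fraction remaining after one interval: e^(−kτ) = e^(−0.1136 × 10.0) = 0.3210
R = 1 / (1 − 0.3210) = 1.473
Css,max = 5.93 × 1.473 ≈ 8.73 µg/L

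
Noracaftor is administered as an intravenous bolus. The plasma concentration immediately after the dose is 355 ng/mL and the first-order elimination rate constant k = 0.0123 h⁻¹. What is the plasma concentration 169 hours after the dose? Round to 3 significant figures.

C(t) = C₀ e^(−kt) = 355 × e^(−0.01230 × 169) = 355 × e^(−2.079) = 355 × 0.1251 ≈ 44.4 ng/mL

44.4 ng/mL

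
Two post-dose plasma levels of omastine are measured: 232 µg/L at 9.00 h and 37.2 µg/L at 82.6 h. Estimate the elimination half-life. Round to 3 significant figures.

k = ln(C₁/C₂) / (t₂ − t₁) = ln(232/37.2) / (82.6 − 9.00)
  = 1.830 / 73.60 = 0.02487 h⁻¹
t½ = ln 2 / k = ln 2 / 0.02487 ≈ 27.9 hours

27.9 hours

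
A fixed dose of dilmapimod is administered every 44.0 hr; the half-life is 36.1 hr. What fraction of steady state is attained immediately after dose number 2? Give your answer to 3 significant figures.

0.815

k = ln 2 / 36.1 = 0.01920 hr⁻¹
f_n = 1 − e^(−nkτ) = 1 − e^(−2 × 0.01920 × 44.0) = 1 − e^(−1.690) = 1 − 0.1846 ≈ 0.815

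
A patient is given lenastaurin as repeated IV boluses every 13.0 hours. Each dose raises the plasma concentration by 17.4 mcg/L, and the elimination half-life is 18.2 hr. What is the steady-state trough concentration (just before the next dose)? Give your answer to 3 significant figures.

k = ln 2 / 18.2 = 0.03809 hr⁻¹
Fraction remaining after one interval: e^(−kτ) = e^(−0.03809 × 13.0) = 0.6095
R = 1 / (1 − 0.6095) = 2.561
Css,max = 17.4 × 2.561 = 44.56 mcg/L
Css,min = Css,max × e^(−kτ) = 44.56 × 0.6095 ≈ 27.2 mcg/L

27.2 mcg/L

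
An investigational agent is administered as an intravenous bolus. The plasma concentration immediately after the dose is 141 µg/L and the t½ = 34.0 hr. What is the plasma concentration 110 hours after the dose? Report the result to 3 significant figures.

k = ln 2 / 34.0 = 0.02039 hr⁻¹
C(t) = C₀ e^(−kt) = 141 × e^(−0.02039 × 110) = 141 × e^(−2.243) = 141 × 0.1062 ≈ 15.0 µg/L

15.0 µg/L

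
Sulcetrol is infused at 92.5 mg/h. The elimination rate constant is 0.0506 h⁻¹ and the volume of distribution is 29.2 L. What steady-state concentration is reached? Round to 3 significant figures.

CL = k · V = 0.0506 × 29.2 = 1.478 L/h
Css = rate / CL = 92.5 / 1.478 ≈ 62.6 mg/L

62.6 mg/L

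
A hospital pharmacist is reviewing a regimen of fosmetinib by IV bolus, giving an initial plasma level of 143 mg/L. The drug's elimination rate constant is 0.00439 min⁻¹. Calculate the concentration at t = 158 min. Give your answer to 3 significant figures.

C(t) = C₀ e^(−kt) = 143 × e^(−0.004390 × 158) = 143 × e^(−0.6936) = 143 × 0.4998 ≈ 71.5 mg/L

71.5 mg/L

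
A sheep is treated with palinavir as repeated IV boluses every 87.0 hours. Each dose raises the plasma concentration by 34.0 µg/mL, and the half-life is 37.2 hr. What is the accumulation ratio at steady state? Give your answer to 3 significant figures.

1.25

k = ln 2 / 37.2 = 0.01863 hr⁻¹
Fraction remaining after one interval: e^(−kτ) = e^(−0.01863 × 87.0) = 0.1977
R = 1 / (1 − 0.1977) = 1 / 0.8023 ≈ 1.25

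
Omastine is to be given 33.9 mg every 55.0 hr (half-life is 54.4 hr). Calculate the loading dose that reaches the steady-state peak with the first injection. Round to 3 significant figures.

k = ln 2 / 54.4 = 0.01274 hr⁻¹
Accumulation ratio R = 1 / (1 − e^(−kτ)) = 1 / (1 − e^(−0.01274×55.0)) = 1 / (1 − 0.4962) = 1.985
Loading dose = maintenance dose × R = 33.9 × 1.985 ≈ 67.3 mg

67.3 mg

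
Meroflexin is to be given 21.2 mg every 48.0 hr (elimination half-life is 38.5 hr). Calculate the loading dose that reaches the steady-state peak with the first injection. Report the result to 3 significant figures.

36.6 mg

k = ln 2 / 38.5 = 0.01800 hr⁻¹
Accumulation ratio R = 1 / (1 − e^(−kτ)) = 1 / (1 − e^(−0.01800×48.0)) = 1 / (1 − 0.4214) = 1.728
Loading dose = maintenance dose × R = 21.2 × 1.728 ≈ 36.6 mg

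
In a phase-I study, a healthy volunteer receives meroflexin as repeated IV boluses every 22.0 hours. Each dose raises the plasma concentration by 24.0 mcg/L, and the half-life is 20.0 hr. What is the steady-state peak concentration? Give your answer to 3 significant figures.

45.0 mcg/L

k = ln 2 / 20.0 = 0.03466 hr⁻¹
Fraction remaining after one interval: e^(−kτ) = e^(−0.03466 × 22.0) = 0.4665
R = 1 / (1 − 0.4665) = 1.874
Css,max = 24.0 × 1.874 ≈ 45.0 mcg/L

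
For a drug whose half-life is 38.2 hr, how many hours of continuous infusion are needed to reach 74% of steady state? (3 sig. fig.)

k = ln 2 / 38.2 = 0.01815 hr⁻¹
f = 1 − e^(−kt)  ⇒  t = −ln(1 − f) / k
t = −ln(1 − 0.74) / 0.01815 = 1.347 / 0.01815 ≈ 74.2 hours

74.2 hours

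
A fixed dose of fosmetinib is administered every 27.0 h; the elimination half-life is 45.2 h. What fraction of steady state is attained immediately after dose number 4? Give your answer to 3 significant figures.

0.809

k = ln 2 / 45.2 = 0.01534 h⁻¹
f_n = 1 − e^(−nkτ) = 1 − e^(−4 × 0.01534 × 27.0) = 1 − e^(−1.656) = 1 − 0.1909 ≈ 0.809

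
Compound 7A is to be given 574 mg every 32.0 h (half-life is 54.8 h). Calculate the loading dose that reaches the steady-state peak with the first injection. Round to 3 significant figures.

1720 mg

k = ln 2 / 54.8 = 0.01265 h⁻¹
Accumulation ratio R = 1 / (1 − e^(−kτ)) = 1 / (1 − e^(−0.01265×32.0)) = 1 / (1 − 0.6671) = 3.004
Loading dose = maintenance dose × R = 574 × 3.004 ≈ 1720 mg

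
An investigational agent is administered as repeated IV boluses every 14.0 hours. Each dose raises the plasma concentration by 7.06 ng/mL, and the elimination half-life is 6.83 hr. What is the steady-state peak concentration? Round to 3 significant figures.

k = ln 2 / 6.83 = 0.1015 hr⁻¹
Fraction remaining after one interval: e^(−kτ) = e^(−0.1015 × 14.0) = 0.2415
R = 1 / (1 − 0.2415) = 1.318
Css,max = 7.06 × 1.318 ≈ 9.31 ng/mL

9.31 ng/mL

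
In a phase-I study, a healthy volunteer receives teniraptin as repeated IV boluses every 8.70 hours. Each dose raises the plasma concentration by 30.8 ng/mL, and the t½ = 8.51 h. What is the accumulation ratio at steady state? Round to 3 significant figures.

k = ln 2 / 8.51 = 0.08145 h⁻¹
Fraction remaining after one interval: e^(−kτ) = e^(−0.08145 × 8.70) = 0.4923
R = 1 / (1 − 0.4923) = 1 / 0.5077 ≈ 1.97

1.97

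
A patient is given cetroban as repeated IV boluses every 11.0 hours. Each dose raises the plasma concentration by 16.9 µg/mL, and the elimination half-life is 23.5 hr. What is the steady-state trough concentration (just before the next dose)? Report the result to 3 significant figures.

44.1 µg/mL

k = ln 2 / 23.5 = 0.02950 hr⁻¹
Fraction remaining after one interval: e^(−kτ) = e^(−0.02950 × 11.0) = 0.7229
R = 1 / (1 − 0.7229) = 3.609
Css,max = 16.9 × 3.609 = 60.99 µg/mL
Css,min = Css,max × e^(−kτ) = 60.99 × 0.7229 ≈ 44.1 µg/mL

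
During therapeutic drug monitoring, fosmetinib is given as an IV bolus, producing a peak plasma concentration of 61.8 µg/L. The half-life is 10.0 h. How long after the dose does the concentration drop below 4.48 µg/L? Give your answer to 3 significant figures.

37.9 hours

k = ln 2 / 10.0 = 0.06931 h⁻¹
C(t) = C₀ e^(−kt)  ⇒  t = ln(C₀/C) / k
t = ln(61.8/4.48) / 0.06931 = 2.624 / 0.06931 ≈ 37.9 hours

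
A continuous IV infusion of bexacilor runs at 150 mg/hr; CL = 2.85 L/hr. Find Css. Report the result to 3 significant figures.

Css = infusion rate / CL = 150 / 2.85 ≈ 52.6 µg/mL

52.6 µg/mL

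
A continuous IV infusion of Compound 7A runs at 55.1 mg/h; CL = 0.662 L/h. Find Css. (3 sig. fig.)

Css = infusion rate / CL = 55.1 / 0.662 ≈ 83.2 µg/mL

83.2 µg/mL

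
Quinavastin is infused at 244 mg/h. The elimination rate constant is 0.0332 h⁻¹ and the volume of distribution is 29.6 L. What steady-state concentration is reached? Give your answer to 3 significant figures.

248 mg/L

CL = k · V = 0.0332 × 29.6 = 0.9827 L/h
Css = rate / CL = 244 / 0.9827 ≈ 248 mg/L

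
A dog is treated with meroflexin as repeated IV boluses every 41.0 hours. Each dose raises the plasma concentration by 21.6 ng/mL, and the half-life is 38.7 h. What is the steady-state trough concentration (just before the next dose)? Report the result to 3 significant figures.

k = ln 2 / 38.7 = 0.01791 h⁻¹
Fraction remaining after one interval: e^(−kτ) = e^(−0.01791 × 41.0) = 0.4798
R = 1 / (1 − 0.4798) = 1.922
Css,max = 21.6 × 1.922 = 41.52 ng/mL
Css,min = Css,max × e^(−kτ) = 41.52 × 0.4798 ≈ 19.9 ng/mL

19.9 ng/mL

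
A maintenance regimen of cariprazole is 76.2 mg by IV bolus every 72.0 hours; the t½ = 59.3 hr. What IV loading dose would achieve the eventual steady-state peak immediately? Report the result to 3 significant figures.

134 mg

k = ln 2 / 59.3 = 0.01169 hr⁻¹
Accumulation ratio R = 1 / (1 − e^(−kτ)) = 1 / (1 − e^(−0.01169×72.0)) = 1 / (1 − 0.4310) = 1.758
Loading dose = maintenance dose × R = 76.2 × 1.758 ≈ 134 mg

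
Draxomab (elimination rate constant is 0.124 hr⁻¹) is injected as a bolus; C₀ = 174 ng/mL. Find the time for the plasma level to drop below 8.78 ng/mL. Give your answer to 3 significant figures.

C(t) = C₀ e^(−kt)  ⇒  t = ln(C₀/C) / k
t = ln(174/8.78) / 0.1240 = 2.987 / 0.1240 ≈ 24.1 hours

24.1 hours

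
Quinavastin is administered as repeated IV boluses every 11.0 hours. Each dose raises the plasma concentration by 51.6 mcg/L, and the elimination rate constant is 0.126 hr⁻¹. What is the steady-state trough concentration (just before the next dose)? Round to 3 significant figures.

Fraction remaining after one interval: e^(−kτ) = e^(−0.1260 × 11.0) = 0.2501
R = 1 / (1 − 0.2501) = 1.333
Css,max = 51.6 × 1.333 = 68.81 mcg/L
Css,min = Css,max × e^(−kτ) = 68.81 × 0.2501 ≈ 17.2 mcg/L

17.2 mcg/L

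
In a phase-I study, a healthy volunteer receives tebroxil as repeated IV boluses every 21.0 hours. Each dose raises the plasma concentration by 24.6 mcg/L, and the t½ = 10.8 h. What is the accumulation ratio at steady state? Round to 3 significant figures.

1.35

k = ln 2 / 10.8 = 0.06418 h⁻¹
Fraction remaining after one interval: e^(−kτ) = e^(−0.06418 × 21.0) = 0.2598
R = 1 / (1 − 0.2598) = 1 / 0.7402 ≈ 1.35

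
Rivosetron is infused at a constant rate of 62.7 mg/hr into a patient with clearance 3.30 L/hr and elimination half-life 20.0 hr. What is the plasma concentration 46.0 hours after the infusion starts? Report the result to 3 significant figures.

Css = rate / CL = 62.7 / 3.30 = 19.00 mg/L
k = ln 2 / 20.0 = 0.03466 hr⁻¹
C(t) = Css (1 − e^(−kt)) = 19.00 × (1 − e^(−1.594)) = 19.00 × 0.7969 ≈ 15.1 mg/L

15.1 mg/L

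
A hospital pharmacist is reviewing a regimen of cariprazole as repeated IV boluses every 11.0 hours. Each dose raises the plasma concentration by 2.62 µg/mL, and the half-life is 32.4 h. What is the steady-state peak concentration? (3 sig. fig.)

12.5 µg/mL

k = ln 2 / 32.4 = 0.02139 h⁻¹
Fraction remaining after one interval: e^(−kτ) = e^(−0.02139 × 11.0) = 0.7903
R = 1 / (1 − 0.7903) = 4.769
Css,max = 2.62 × 4.769 ≈ 12.5 µg/mL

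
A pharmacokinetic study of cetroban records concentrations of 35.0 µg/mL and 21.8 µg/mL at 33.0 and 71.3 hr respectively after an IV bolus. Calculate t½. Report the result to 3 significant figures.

k = ln(C₁/C₂) / (t₂ − t₁) = ln(35.0/21.8) / (71.3 − 33.0)
  = 0.4734 / 38.30 = 0.01236 hr⁻¹
t½ = ln 2 / k = ln 2 / 0.01236 ≈ 56.1 hours

56.1 hours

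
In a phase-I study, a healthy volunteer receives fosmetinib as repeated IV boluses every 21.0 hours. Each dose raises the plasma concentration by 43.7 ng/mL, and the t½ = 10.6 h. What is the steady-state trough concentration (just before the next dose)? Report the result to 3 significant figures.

14.8 ng/mL

k = ln 2 / 10.6 = 0.06539 h⁻¹
Fraction remaining after one interval: e^(−kτ) = e^(−0.06539 × 21.0) = 0.2533
R = 1 / (1 − 0.2533) = 1.339
Css,max = 43.7 × 1.339 = 58.52 ng/mL
Css,min = Css,max × e^(−kτ) = 58.52 × 0.2533 ≈ 14.8 ng/mL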